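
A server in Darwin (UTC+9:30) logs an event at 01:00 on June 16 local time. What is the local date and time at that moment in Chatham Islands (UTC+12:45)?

04:15 on Jun 16

In UTC: 01:00 − 9:30 = 15:30 on Jun 15.
Chatham Islands is UTC+12:45: 15:30 + 12:45 = 04:15 on Jun 16.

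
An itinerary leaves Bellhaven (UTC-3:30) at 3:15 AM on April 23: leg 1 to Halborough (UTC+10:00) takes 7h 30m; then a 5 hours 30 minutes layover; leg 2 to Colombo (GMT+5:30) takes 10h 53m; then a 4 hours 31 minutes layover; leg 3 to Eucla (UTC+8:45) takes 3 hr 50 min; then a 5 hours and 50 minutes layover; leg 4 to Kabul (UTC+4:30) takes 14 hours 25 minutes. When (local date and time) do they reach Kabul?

Convert departure to UTC: 3:15 AM + 3:30 = 6:45 AM UTC on Apr 23.
Add 7 hours 30 minutes leg 1 → 2:15 PM UTC.
Add 5 hours and 30 minutes layover in Halborough → 7:45 PM UTC.
Add 10 hours 53 minutes leg 2 → 6:38 AM UTC (Apr 24).
Add 4 hours and 31 minutes layover in Colombo → 11:09 AM UTC.
Add 3 hours 50 minutes leg 3 → 2:59 PM UTC.
Add 5 hours and 50 minutes layover in Eucla → 8:49 PM UTC.
Add 14 hours and 25 minutes leg 4 → 11:14 AM UTC (Apr 25).
Kabul is UTC+4:30, so local arrival = 11:14 AM + 4:30 = 3:44 PM on Apr 25.

3:44 PM on Apr 25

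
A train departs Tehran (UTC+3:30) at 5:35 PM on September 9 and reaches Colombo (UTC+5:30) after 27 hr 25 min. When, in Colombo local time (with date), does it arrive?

11:00 PM on September 10

Colombo is 2:00 ahead of Tehran.
After 27 hours 25 minutes it is 9:00 PM (Sep 10) in Tehran.
Shift by the zone difference: 9:00 PM + 2:00 = 11:00 PM on Sep 10 in Colombo.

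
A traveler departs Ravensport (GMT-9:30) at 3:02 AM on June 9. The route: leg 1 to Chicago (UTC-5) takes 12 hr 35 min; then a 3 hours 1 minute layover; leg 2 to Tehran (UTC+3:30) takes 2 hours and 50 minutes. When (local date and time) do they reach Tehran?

Convert departure to UTC: 3:02 AM + 9:30 = 12:32 PM UTC on Jun 9.
Add 12 hours 35 minutes leg 1 → 1:07 AM UTC (Jun 10).
Add 3 hours and 1 minute layover in Chicago → 4:08 AM UTC.
Add 2 hours 50 minutes leg 2 → 6:58 AM UTC.
Tehran is UTC+3:30, so local arrival = 6:58 AM + 3:30 = 10:28 AM on Jun 10.

10:28 AM on Jun 10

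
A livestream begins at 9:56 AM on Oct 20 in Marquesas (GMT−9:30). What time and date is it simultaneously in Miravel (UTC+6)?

1:26 AM on Oct 21

In UTC: 9:56 AM + 9:30 = 7:26 PM on Oct 20.
Miravel is UTC+6:00: 7:26 PM + 6:00 = 1:26 AM on Oct 21.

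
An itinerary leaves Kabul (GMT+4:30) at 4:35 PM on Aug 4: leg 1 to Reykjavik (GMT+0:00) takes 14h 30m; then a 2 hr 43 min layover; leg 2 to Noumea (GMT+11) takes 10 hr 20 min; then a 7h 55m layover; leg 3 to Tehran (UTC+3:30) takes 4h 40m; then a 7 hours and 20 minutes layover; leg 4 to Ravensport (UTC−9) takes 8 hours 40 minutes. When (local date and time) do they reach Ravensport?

Convert departure to UTC: 4:35 PM − 4:30 = 12:05 PM UTC on Aug 4.
Add 14 hours 30 minutes leg 1 → 2:35 AM UTC (Aug 5).
Add 2 hours and 43 minutes layover in Reykjavik → 5:18 AM UTC.
Add 10 hours 20 minutes leg 2 → 3:38 PM UTC.
Add 7 hours 55 minutes layover in Noumea → 11:33 PM UTC.
Add 4 hours and 40 minutes leg 3 → 4:13 AM UTC (Aug 6).
Add 7 hours and 20 minutes layover in Tehran → 11:33 AM UTC.
Add 8 hours and 40 minutes leg 4 → 8:13 PM UTC.
Ravensport is UTC−9:00, so local arrival = 8:13 PM − 9:00 = 11:13 AM on Aug 6.

11:13 AM on Aug 6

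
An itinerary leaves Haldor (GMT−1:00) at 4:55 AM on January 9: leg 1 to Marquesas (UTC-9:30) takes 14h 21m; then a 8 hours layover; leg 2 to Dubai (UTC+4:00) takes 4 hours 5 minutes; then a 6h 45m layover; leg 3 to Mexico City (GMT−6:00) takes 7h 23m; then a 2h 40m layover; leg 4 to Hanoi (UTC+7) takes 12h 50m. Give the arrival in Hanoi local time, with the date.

Convert departure to UTC: 4:55 AM + 1:00 = 5:55 AM UTC on Jan 9.
Add 14 hours 21 minutes leg 1 → 8:16 PM UTC.
Add 8 hours layover in Marquesas → 4:16 AM UTC (Jan 10).
Add 4 hours 5 minutes leg 2 → 8:21 AM UTC.
Add 6 hours 45 minutes layover in Dubai → 3:06 PM UTC.
Add 7 hours and 23 minutes leg 3 → 10:29 PM UTC.
Add 2 hours and 40 minutes layover in Mexico City → 1:09 AM UTC (Jan 11).
Add 12 hours 50 minutes leg 4 → 1:59 PM UTC.
Hanoi is UTC+7:00, so local arrival = 1:59 PM + 7:00 = 8:59 PM on Jan 11.

8:59 PM on January 11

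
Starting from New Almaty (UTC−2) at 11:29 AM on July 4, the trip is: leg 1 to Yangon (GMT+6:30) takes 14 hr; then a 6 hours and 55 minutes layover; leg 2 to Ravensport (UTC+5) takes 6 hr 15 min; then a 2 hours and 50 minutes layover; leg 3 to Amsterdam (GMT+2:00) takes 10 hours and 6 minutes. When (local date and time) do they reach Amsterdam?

7:35 AM on Jul 6

Convert departure to UTC: 11:29 AM + 2:00 = 1:29 PM UTC on Jul 4.
Add 14 hours leg 1 → 3:29 AM UTC (Jul 5).
Add 6 hours 55 minutes layover in Yangon → 10:24 AM UTC.
Add 6 hours and 15 minutes leg 2 → 4:39 PM UTC.
Add 2 hours and 50 minutes layover in Ravensport → 7:29 PM UTC.
Add 10 hours 6 minutes leg 3 → 5:35 AM UTC (Jul 6).
Amsterdam is UTC+2:00, so local arrival = 5:35 AM + 2:00 = 7:35 AM on Jul 6.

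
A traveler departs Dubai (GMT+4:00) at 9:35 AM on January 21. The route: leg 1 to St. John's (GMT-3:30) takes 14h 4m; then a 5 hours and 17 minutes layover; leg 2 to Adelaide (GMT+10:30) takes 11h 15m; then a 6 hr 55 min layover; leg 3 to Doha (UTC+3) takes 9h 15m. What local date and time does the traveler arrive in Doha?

7:21 AM on Jan 23

Convert departure to UTC: 9:35 AM − 4:00 = 5:35 AM UTC on Jan 21.
Add 14 hours 4 minutes leg 1 → 7:39 PM UTC.
Add 5 hours 17 minutes layover in St. John's → 12:56 AM UTC (Jan 22).
Add 11 hours and 15 minutes leg 2 → 12:11 PM UTC.
Add 6 hours and 55 minutes layover in Adelaide → 7:06 PM UTC.
Add 9 hours 15 minutes leg 3 → 4:21 AM UTC (Jan 23).
Doha is UTC+3:00, so local arrival = 4:21 AM + 3:00 = 7:21 AM on Jan 23.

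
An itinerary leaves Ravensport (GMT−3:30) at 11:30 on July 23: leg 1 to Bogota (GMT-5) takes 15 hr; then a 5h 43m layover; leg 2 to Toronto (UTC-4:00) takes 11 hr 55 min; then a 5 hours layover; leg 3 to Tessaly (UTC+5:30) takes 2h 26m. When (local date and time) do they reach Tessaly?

12:34 on Jul 25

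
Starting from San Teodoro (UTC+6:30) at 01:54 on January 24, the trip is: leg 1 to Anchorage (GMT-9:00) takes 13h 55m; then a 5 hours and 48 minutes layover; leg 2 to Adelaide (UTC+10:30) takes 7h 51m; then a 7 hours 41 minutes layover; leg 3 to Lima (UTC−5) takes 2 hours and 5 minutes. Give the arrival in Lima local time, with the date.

03:44 on January 25

Convert departure to UTC: 01:54 − 6:30 = 19:24 UTC on Jan 23.
Add 13 hours and 55 minutes leg 1 → 09:19 UTC (Jan 24).
Add 5 hours 48 minutes layover in Anchorage → 15:07 UTC.
Add 7 hours 51 minutes leg 2 → 22:58 UTC.
Add 7 hours and 41 minutes layover in Adelaide → 06:39 UTC (Jan 25).
Add 2 hours and 5 minutes leg 3 → 08:44 UTC.
Lima is UTC−5:00, so local arrival = 08:44 − 5:00 = 03:44 on Jan 25.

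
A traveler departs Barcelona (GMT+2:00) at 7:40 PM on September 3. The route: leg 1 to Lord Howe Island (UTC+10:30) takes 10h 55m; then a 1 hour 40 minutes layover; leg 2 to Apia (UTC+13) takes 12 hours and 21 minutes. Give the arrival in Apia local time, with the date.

Convert departure to UTC: 7:40 PM − 2:00 = 5:40 PM UTC on Sep 3.
Add 10 hours 55 minutes leg 1 → 4:35 AM UTC (Sep 4).
Add 1 hour and 40 minutes layover in Lord Howe Island → 6:15 AM UTC.
Add 12 hours and 21 minutes leg 2 → 6:36 PM UTC.
Apia is UTC+13:00, so local arrival = 6:36 PM + 13:00 = 7:36 AM on Sep 5.

7:36 AM on Sep 5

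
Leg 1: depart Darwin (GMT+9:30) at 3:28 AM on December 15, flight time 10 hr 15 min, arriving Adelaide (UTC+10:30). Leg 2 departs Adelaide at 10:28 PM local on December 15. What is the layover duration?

Convert departure to UTC: 3:28 AM − 9:30 = 5:58 PM UTC on Dec 14.
Add 10 hours 15 minutes flight time → 4:13 AM UTC (Dec 15).
Adelaide is UTC+10:30, so local arrival = 4:13 AM + 10:30 = 2:43 PM on Dec 15.
Layover = 10:28 PM − 2:43 PM = 7 hours 45 minutes.

7 hours 45 minutes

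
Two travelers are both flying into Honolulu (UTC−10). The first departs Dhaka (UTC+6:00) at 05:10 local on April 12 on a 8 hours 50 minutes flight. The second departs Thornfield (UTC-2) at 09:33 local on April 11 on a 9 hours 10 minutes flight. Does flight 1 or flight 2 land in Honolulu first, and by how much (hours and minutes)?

Flight 1 in UTC: 05:10 − 6:00 = 23:10 on Apr 11.
+8 hours 50 minutes → arrive 08:00 UTC on Apr 12.
Flight 2 in UTC: 09:33 + 2:00 = 11:33 on Apr 11.
+9 hours 10 minutes → arrive 20:43 UTC on Apr 11.
Flight 2 lands earlier by 11 hours 17 minutes.

the second, by 11 hours 17 minutes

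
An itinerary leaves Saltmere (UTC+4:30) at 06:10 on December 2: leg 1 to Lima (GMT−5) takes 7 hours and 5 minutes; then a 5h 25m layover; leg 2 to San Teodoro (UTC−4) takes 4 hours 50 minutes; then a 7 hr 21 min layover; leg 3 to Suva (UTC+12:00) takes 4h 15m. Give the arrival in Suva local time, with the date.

Convert departure to UTC: 06:10 − 4:30 = 01:40 UTC on Dec 2.
Add 7 hours and 5 minutes leg 1 → 08:45 UTC.
Add 5 hours 25 minutes layover in Lima → 14:10 UTC.
Add 4 hours and 50 minutes leg 2 → 19:00 UTC.
Add 7 hours 21 minutes layover in San Teodoro → 02:21 UTC (Dec 3).
Add 4 hours 15 minutes leg 3 → 06:36 UTC.
Suva is UTC+12:00, so local arrival = 06:36 + 12:00 = 18:36 on Dec 3.

18:36 on December 3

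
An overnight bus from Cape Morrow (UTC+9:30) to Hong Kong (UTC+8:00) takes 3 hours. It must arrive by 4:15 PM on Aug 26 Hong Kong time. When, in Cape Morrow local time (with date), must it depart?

2:45 PM on August 26

Target arrival in UTC: 4:15 PM − 8:00 = 8:15 AM on Aug 26.
Subtract 3 hours → departure 5:15 AM UTC on Aug 26.
Cape Morrow is UTC+9:30: 5:15 AM + 9:30 = 2:45 PM on Aug 26.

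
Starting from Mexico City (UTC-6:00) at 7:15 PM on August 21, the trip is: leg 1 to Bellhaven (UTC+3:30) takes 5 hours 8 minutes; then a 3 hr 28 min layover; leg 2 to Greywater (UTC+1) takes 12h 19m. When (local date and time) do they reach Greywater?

Convert departure to UTC: 7:15 PM + 6:00 = 1:15 AM UTC on Aug 22.
Add 5 hours 8 minutes leg 1 → 6:23 AM UTC.
Add 3 hours and 28 minutes layover in Bellhaven → 9:51 AM UTC.
Add 12 hours and 19 minutes leg 2 → 10:10 PM UTC.
Greywater is UTC+1:00, so local arrival = 10:10 PM + 1:00 = 11:10 PM on Aug 22.

11:10 PM on August 22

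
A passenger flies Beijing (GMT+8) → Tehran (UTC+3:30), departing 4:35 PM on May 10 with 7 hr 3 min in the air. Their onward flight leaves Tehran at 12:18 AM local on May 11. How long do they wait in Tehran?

Convert departure to UTC: 4:35 PM − 8:00 = 8:35 AM UTC on May 10.
Add 7 hours and 3 minutes flight time → 3:38 PM UTC.
Tehran is UTC+3:30, so local arrival = 3:38 PM + 3:30 = 7:08 PM on May 10.
Layover = 12:18 AM − 7:08 PM (+1 day) = 5 hours 10 minutes.

5 hours 10 minutes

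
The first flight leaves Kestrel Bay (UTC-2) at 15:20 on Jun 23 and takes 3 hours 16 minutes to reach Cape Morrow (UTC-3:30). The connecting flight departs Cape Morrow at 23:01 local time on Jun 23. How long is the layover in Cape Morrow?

Convert departure to UTC: 15:20 + 2:00 = 17:20 UTC on Jun 23.
Add 3 hours and 16 minutes flight time → 20:36 UTC.
Cape Morrow is UTC−3:30, so local arrival = 20:36 − 3:30 = 17:06 on Jun 23.
Layover = 23:01 − 17:06 = 5 hours 55 minutes.

5 hours 55 minutes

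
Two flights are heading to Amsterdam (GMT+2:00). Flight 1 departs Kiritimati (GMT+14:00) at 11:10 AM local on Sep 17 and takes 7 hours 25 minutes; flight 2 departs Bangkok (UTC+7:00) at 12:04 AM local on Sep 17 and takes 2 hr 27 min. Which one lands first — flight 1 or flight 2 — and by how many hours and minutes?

Flight 1 in UTC: 11:10 AM − 14:00 = 9:10 PM on Sep 16.
+7 hours 25 minutes → arrive 4:35 AM UTC on Sep 17.
Flight 2 in UTC: 12:04 AM − 7:00 = 5:04 PM on Sep 16.
+2 hours 27 minutes → arrive 7:31 PM UTC on Sep 16.
Flight 2 lands earlier by 9 hours 4 minutes.

the second, by 9 hours 4 minutes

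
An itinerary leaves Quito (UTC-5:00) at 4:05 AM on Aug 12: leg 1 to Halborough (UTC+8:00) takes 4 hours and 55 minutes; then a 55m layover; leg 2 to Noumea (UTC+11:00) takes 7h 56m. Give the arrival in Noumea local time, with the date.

Convert departure to UTC: 4:05 AM + 5:00 = 9:05 AM UTC on Aug 12.
Add 4 hours 55 minutes leg 1 → 2:00 PM UTC.
Add 55 minutes layover in Halborough → 2:55 PM UTC.
Add 7 hours 56 minutes leg 2 → 10:51 PM UTC.
Noumea is UTC+11:00, so local arrival = 10:51 PM + 11:00 = 9:51 AM on Aug 13.

9:51 AM on August 13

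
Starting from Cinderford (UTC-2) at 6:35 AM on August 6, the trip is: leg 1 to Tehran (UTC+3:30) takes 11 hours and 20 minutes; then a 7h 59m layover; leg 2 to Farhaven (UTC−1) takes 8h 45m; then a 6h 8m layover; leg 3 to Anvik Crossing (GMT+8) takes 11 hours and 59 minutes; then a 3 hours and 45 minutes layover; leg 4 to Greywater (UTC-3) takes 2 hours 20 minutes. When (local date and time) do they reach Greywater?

Convert departure to UTC: 6:35 AM + 2:00 = 8:35 AM UTC on Aug 6.
Add 11 hours 20 minutes leg 1 → 7:55 PM UTC.
Add 7 hours and 59 minutes layover in Tehran → 3:54 AM UTC (Aug 7).
Add 8 hours and 45 minutes leg 2 → 12:39 PM UTC.
Add 6 hours 8 minutes layover in Farhaven → 6:47 PM UTC.
Add 11 hours 59 minutes leg 3 → 6:46 AM UTC (Aug 8).
Add 3 hours and 45 minutes layover in Anvik Crossing → 10:31 AM UTC.
Add 2 hours 20 minutes leg 4 → 12:51 PM UTC.
Greywater is UTC−3:00, so local arrival = 12:51 PM − 3:00 = 9:51 AM on Aug 8.

9:51 AM on August 8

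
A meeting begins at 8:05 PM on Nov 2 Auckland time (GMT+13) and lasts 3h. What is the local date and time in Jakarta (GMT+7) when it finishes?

Convert start to UTC: 8:05 PM − 13:00 = 7:05 AM UTC on Nov 2.
Add 3 hours duration → 10:05 AM UTC.
Jakarta is UTC+7:00, so local end time = 10:05 AM + 7:00 = 5:05 PM on Nov 2.

5:05 PM on Nov 2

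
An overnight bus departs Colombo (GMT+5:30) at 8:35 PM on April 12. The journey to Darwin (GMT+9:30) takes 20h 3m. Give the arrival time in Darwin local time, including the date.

Convert departure to UTC: 8:35 PM − 5:30 = 3:05 PM UTC on Apr 12.
Add 20 hours and 3 minutes travel time → 11:08 AM UTC (Apr 13).
Darwin is UTC+9:30, so local arrival = 11:08 AM + 9:30 = 8:38 PM on Apr 13.

8:38 PM on Apr 13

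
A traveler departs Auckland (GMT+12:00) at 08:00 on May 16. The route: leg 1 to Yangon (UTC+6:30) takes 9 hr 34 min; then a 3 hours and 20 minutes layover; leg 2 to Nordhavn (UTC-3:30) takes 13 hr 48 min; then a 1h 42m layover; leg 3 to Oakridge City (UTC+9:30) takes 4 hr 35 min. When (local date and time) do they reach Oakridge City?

Convert departure to UTC: 08:00 − 12:00 = 20:00 UTC on May 15.
Add 9 hours 34 minutes leg 1 → 05:34 UTC (May 16).
Add 3 hours 20 minutes layover in Yangon → 08:54 UTC.
Add 13 hours and 48 minutes leg 2 → 22:42 UTC.
Add 1 hour and 42 minutes layover in Nordhavn → 00:24 UTC (May 17).
Add 4 hours 35 minutes leg 3 → 04:59 UTC.
Oakridge City is UTC+9:30, so local arrival = 04:59 + 9:30 = 14:29 on May 17.

14:29 on May 17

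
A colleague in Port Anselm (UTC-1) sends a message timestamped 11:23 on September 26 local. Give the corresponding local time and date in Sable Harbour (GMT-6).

In UTC: 11:23 + 1:00 = 12:23 on Sep 26.
Sable Harbour is UTC−6:00: 12:23 − 6:00 = 06:23 on Sep 26.

06:23 on Sep 26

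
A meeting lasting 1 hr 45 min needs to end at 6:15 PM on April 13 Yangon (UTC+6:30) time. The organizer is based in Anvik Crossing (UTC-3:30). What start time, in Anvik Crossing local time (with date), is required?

Target end time in UTC: 6:15 PM − 6:30 = 11:45 AM on Apr 13.
Subtract 1 hour 45 minutes → start 10:00 AM UTC on Apr 13.
Anvik Crossing is UTC−3:30: 10:00 AM − 3:30 = 6:30 AM on Apr 13.

6:30 AM on April 13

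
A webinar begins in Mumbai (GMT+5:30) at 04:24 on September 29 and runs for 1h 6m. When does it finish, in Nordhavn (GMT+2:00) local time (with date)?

02:00 on September 29

Convert start to UTC: 04:24 − 5:30 = 22:54 UTC on Sep 28.
Add 1 hour 6 minutes duration → 00:00 UTC (Sep 29).
Nordhavn is UTC+2:00, so local end time = 00:00 + 2:00 = 02:00 on Sep 29.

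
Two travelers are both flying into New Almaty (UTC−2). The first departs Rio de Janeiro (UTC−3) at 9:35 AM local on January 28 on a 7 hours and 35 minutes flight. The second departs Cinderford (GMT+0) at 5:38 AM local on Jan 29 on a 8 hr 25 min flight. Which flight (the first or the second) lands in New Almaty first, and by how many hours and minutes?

the first, by 17 hours 53 minutes

Flight 1 in UTC: 9:35 AM + 3:00 = 12:35 PM on Jan 28.
+7 hours 35 minutes → arrive 8:10 PM UTC on Jan 28.
Flight 2 departs at 5:38 AM UTC (Jan 29).
+8 hours 25 minutes → arrive 2:03 PM UTC on Jan 29.
Flight 1 lands earlier by 17 hours 53 minutes.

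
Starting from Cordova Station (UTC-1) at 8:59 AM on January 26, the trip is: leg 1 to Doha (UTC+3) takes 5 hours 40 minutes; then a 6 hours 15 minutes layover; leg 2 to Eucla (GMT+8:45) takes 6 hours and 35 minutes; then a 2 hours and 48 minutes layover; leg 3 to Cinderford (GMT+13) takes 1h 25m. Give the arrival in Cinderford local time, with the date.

9:42 PM on January 27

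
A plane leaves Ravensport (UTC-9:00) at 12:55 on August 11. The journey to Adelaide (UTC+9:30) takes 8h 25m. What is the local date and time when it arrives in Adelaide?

Convert departure to UTC: 12:55 + 9:00 = 21:55 UTC on Aug 11.
Add 8 hours and 25 minutes travel time → 06:20 UTC (Aug 12).
Adelaide is UTC+9:30, so local arrival = 06:20 + 9:30 = 15:50 on Aug 12.

15:50 on August 12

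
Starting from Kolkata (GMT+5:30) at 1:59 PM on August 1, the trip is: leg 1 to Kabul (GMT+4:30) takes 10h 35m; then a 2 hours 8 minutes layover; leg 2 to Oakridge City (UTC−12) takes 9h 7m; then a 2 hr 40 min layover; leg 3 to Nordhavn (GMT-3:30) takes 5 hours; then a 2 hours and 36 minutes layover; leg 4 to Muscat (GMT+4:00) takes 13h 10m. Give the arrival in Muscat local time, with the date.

9:45 AM on Aug 3

Convert departure to UTC: 1:59 PM − 5:30 = 8:29 AM UTC on Aug 1.
Add 10 hours 35 minutes leg 1 → 7:04 PM UTC.
Add 2 hours 8 minutes layover in Kabul → 9:12 PM UTC.
Add 9 hours and 7 minutes leg 2 → 6:19 AM UTC (Aug 2).
Add 2 hours 40 minutes layover in Oakridge City → 8:59 AM UTC.
Add 5 hours leg 3 → 1:59 PM UTC.
Add 2 hours 36 minutes layover in Nordhavn → 4:35 PM UTC.
Add 13 hours 10 minutes leg 4 → 5:45 AM UTC (Aug 3).
Muscat is UTC+4:00, so local arrival = 5:45 AM + 4:00 = 9:45 AM on Aug 3.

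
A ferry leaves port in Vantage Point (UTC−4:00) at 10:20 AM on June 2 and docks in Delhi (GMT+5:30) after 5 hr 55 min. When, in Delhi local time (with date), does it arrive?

1:45 AM on June 3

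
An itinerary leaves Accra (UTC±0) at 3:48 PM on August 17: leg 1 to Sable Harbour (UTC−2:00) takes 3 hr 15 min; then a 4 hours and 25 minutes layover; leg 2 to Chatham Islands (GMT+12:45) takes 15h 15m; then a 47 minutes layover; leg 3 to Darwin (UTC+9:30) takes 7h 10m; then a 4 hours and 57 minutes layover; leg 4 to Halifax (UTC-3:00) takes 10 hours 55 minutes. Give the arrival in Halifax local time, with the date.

11:32 AM on August 19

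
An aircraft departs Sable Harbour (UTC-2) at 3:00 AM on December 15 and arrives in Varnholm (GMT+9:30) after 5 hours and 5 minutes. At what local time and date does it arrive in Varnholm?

7:35 PM on Dec 15

Convert departure to UTC: 3:00 AM + 2:00 = 5:00 AM UTC on Dec 15.
Add 5 hours 5 minutes travel time → 10:05 AM UTC.
Varnholm is UTC+9:30, so local arrival = 10:05 AM + 9:30 = 7:35 PM on Dec 15.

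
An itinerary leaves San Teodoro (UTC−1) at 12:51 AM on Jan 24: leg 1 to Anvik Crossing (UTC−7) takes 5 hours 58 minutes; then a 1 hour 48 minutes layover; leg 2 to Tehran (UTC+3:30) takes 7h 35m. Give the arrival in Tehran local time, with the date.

Convert departure to UTC: 12:51 AM + 1:00 = 1:51 AM UTC on Jan 24.
Add 5 hours 58 minutes leg 1 → 7:49 AM UTC.
Add 1 hour 48 minutes layover in Anvik Crossing → 9:37 AM UTC.
Add 7 hours 35 minutes leg 2 → 5:12 PM UTC.
Tehran is UTC+3:30, so local arrival = 5:12 PM + 3:30 = 8:42 PM on Jan 24.

8:42 PM on January 24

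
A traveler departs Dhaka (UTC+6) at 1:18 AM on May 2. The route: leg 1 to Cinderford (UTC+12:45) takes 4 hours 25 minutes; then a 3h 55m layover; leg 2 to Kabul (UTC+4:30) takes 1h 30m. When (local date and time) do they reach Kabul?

9:38 AM on May 2

Convert departure to UTC: 1:18 AM − 6:00 = 7:18 PM UTC on May 1.
Add 4 hours and 25 minutes leg 1 → 11:43 PM UTC.
Add 3 hours 55 minutes layover in Cinderford → 3:38 AM UTC (May 2).
Add 1 hour and 30 minutes leg 2 → 5:08 AM UTC.
Kabul is UTC+4:30, so local arrival = 5:08 AM + 4:30 = 9:38 AM on May 2.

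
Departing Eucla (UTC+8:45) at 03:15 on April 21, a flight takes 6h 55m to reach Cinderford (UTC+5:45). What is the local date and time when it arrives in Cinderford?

07:10 on April 21

Convert departure to UTC: 03:15 − 8:45 = 18:30 UTC on Apr 20.
Add 6 hours 55 minutes travel time → 01:25 UTC (Apr 21).
Cinderford is UTC+5:45, so local arrival = 01:25 + 5:45 = 07:10 on Apr 21.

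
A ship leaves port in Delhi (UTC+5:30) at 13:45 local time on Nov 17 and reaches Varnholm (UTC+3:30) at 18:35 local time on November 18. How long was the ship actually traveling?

30 hours 50 minutes

Varnholm is 2:00 behind Delhi.
Clock-face elapsed time (ignoring zones) is 28 hours 50 minutes.
Actual elapsed = 28 hours 50 minutes + 2:00 = 30 hours 50 minutes.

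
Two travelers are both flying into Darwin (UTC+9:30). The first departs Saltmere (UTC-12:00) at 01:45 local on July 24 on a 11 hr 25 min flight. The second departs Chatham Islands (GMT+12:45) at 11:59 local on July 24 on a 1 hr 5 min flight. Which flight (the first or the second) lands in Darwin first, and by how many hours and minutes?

the second, by 24 hours 51 minutes

Flight 1 in UTC: 01:45 + 12:00 = 13:45 on Jul 24.
+11 hours 25 minutes → arrive 01:10 UTC on Jul 25.
Flight 2 in UTC: 11:59 − 12:45 = 23:14 on Jul 23.
+1 hour and 5 minutes → arrive 00:19 UTC on Jul 24.
Flight 2 lands earlier by 24 hours 51 minutes.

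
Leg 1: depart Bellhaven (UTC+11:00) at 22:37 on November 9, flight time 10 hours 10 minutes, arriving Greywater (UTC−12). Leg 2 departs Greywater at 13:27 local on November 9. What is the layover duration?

Convert departure to UTC: 22:37 − 11:00 = 11:37 UTC on Nov 9.
Add 10 hours 10 minutes flight time → 21:47 UTC.
Greywater is UTC−12:00, so local arrival = 21:47 − 12:00 = 09:47 on Nov 9.
Layover = 13:27 − 09:47 = 3 hours 40 minutes.

3 hours 40 minutes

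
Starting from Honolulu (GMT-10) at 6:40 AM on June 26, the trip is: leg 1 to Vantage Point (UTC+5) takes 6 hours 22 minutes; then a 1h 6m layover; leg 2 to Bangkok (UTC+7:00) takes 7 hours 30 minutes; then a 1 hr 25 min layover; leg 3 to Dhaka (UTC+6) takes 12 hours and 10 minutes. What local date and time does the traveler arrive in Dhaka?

Convert departure to UTC: 6:40 AM + 10:00 = 4:40 PM UTC on Jun 26.
Add 6 hours 22 minutes leg 1 → 11:02 PM UTC.
Add 1 hour and 6 minutes layover in Vantage Point → 12:08 AM UTC (Jun 27).
Add 7 hours 30 minutes leg 2 → 7:38 AM UTC.
Add 1 hour and 25 minutes layover in Bangkok → 9:03 AM UTC.
Add 12 hours 10 minutes leg 3 → 9:13 PM UTC.
Dhaka is UTC+6:00, so local arrival = 9:13 PM + 6:00 = 3:13 AM on Jun 28.

3:13 AM on June 28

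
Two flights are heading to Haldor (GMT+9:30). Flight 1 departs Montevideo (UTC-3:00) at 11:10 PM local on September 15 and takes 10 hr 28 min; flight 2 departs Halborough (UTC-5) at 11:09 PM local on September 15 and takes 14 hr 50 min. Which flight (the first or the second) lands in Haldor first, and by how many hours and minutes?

the first, by 6 hours 21 minutes

Flight 1 in UTC: 11:10 PM + 3:00 = 2:10 AM on Sep 16.
+10 hours and 28 minutes → arrive 12:38 PM UTC on Sep 16.
Flight 2 in UTC: 11:09 PM + 5:00 = 4:09 AM on Sep 16.
+14 hours and 50 minutes → arrive 6:59 PM UTC on Sep 16.
Flight 1 lands earlier by 6 hours 21 minutes.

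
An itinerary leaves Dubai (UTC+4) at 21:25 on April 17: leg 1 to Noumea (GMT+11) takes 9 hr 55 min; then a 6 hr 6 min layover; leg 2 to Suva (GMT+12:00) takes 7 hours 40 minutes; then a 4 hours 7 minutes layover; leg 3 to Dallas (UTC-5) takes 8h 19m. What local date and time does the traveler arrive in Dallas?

00:32 on April 19

Convert departure to UTC: 21:25 − 4:00 = 17:25 UTC on Apr 17.
Add 9 hours 55 minutes leg 1 → 03:20 UTC (Apr 18).
Add 6 hours and 6 minutes layover in Noumea → 09:26 UTC.
Add 7 hours 40 minutes leg 2 → 17:06 UTC.
Add 4 hours 7 minutes layover in Suva → 21:13 UTC.
Add 8 hours and 19 minutes leg 3 → 05:32 UTC (Apr 19).
Dallas is UTC−5:00, so local arrival = 05:32 − 5:00 = 00:32 on Apr 19.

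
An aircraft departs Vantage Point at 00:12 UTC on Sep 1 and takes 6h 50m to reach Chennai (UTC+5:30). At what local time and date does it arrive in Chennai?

Departure is given in UTC: 00:12 on Sep 1.
Add 6 hours and 50 minutes → 07:02 UTC.
Chennai is UTC+5:30: 07:02 + 5:30 = 12:32 on Sep 1.

12:32 on September 1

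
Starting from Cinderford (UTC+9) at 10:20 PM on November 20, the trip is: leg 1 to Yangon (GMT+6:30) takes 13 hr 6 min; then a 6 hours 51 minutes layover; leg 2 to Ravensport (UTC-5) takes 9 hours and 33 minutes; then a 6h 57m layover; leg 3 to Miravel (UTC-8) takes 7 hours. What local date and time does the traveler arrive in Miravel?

Convert departure to UTC: 10:20 PM − 9:00 = 1:20 PM UTC on Nov 20.
Add 13 hours and 6 minutes leg 1 → 2:26 AM UTC (Nov 21).
Add 6 hours and 51 minutes layover in Yangon → 9:17 AM UTC.
Add 9 hours and 33 minutes leg 2 → 6:50 PM UTC.
Add 6 hours and 57 minutes layover in Ravensport → 1:47 AM UTC (Nov 22).
Add 7 hours leg 3 → 8:47 AM UTC.
Miravel is UTC−8:00, so local arrival = 8:47 AM − 8:00 = 12:47 AM on Nov 22.

12:47 AM on November 22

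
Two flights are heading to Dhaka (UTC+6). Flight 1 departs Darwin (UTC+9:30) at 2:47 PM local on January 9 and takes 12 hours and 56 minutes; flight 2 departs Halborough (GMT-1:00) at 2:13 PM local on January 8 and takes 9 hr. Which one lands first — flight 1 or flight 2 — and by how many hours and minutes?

Flight 1 in UTC: 2:47 PM − 9:30 = 5:17 AM on Jan 9.
+12 hours and 56 minutes → arrive 6:13 PM UTC on Jan 9.
Flight 2 in UTC: 2:13 PM + 1:00 = 3:13 PM on Jan 8.
+9 hours → arrive 12:13 AM UTC on Jan 9.
Flight 2 lands earlier by 18 hours.

the second, by 18 hours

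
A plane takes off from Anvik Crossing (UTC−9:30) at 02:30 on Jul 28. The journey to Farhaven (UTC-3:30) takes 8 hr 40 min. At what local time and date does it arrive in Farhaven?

17:10 on Jul 28

Convert departure to UTC: 02:30 + 9:30 = 12:00 UTC on Jul 28.
Add 8 hours 40 minutes travel time → 20:40 UTC.
Farhaven is UTC−3:30, so local arrival = 20:40 − 3:30 = 17:10 on Jul 28.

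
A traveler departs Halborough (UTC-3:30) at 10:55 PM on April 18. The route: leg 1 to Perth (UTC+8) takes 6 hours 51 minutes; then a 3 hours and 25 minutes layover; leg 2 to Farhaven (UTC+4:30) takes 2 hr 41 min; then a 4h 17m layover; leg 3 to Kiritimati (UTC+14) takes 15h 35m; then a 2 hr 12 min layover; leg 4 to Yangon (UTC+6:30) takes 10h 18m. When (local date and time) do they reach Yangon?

6:14 AM on April 21

Convert departure to UTC: 10:55 PM + 3:30 = 2:25 AM UTC on Apr 19.
Add 6 hours and 51 minutes leg 1 → 9:16 AM UTC.
Add 3 hours and 25 minutes layover in Perth → 12:41 PM UTC.
Add 2 hours 41 minutes leg 2 → 3:22 PM UTC.
Add 4 hours 17 minutes layover in Farhaven → 7:39 PM UTC.
Add 15 hours and 35 minutes leg 3 → 11:14 AM UTC (Apr 20).
Add 2 hours 12 minutes layover in Kiritimati → 1:26 PM UTC.
Add 10 hours and 18 minutes leg 4 → 11:44 PM UTC.
Yangon is UTC+6:30, so local arrival = 11:44 PM + 6:30 = 6:14 AM on Apr 21.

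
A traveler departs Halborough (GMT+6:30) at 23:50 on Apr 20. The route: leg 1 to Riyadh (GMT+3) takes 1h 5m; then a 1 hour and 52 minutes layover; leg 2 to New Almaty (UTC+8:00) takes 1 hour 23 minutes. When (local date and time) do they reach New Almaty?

05:40 on Apr 21

Convert departure to UTC: 23:50 − 6:30 = 17:20 UTC on Apr 20.
Add 1 hour 5 minutes leg 1 → 18:25 UTC.
Add 1 hour and 52 minutes layover in Riyadh → 20:17 UTC.
Add 1 hour 23 minutes leg 2 → 21:40 UTC.
New Almaty is UTC+8:00, so local arrival = 21:40 + 8:00 = 05:40 on Apr 21.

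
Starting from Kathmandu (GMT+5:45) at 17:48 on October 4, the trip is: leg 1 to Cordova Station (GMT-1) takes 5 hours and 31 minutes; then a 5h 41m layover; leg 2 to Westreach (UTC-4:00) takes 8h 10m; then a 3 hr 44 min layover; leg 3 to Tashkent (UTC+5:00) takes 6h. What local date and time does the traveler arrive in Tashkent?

22:09 on Oct 5

Convert departure to UTC: 17:48 − 5:45 = 12:03 UTC on Oct 4.
Add 5 hours 31 minutes leg 1 → 17:34 UTC.
Add 5 hours and 41 minutes layover in Cordova Station → 23:15 UTC.
Add 8 hours 10 minutes leg 2 → 07:25 UTC (Oct 5).
Add 3 hours and 44 minutes layover in Westreach → 11:09 UTC.
Add 6 hours leg 3 → 17:09 UTC.
Tashkent is UTC+5:00, so local arrival = 17:09 + 5:00 = 22:09 on Oct 5.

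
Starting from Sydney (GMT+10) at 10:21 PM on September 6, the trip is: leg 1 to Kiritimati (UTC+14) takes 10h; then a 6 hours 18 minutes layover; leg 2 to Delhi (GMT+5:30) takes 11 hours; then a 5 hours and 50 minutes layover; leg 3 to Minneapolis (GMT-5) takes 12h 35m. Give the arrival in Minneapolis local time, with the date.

Convert departure to UTC: 10:21 PM − 10:00 = 12:21 PM UTC on Sep 6.
Add 10 hours leg 1 → 10:21 PM UTC.
Add 6 hours and 18 minutes layover in Kiritimati → 4:39 AM UTC (Sep 7).
Add 11 hours leg 2 → 3:39 PM UTC.
Add 5 hours 50 minutes layover in Delhi → 9:29 PM UTC.
Add 12 hours 35 minutes leg 3 → 10:04 AM UTC (Sep 8).
Minneapolis is UTC−5:00, so local arrival = 10:04 AM − 5:00 = 5:04 AM on Sep 8.

5:04 AM on Sep 8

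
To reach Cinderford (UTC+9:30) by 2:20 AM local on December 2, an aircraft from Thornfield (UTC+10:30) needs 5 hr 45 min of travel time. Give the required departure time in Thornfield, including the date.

Target arrival in UTC: 2:20 AM − 9:30 = 4:50 PM on Dec 1.
Subtract 5 hours 45 minutes → departure 11:05 AM UTC on Dec 1.
Thornfield is UTC+10:30: 11:05 AM + 10:30 = 9:35 PM on Dec 1.

9:35 PM on Dec 1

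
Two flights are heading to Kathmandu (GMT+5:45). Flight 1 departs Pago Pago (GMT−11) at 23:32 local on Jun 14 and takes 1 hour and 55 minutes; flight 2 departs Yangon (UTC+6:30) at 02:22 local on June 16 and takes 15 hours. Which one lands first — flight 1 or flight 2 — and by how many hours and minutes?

the first, by 22 hours 25 minutes

Flight 1 in UTC: 23:32 + 11:00 = 10:32 on Jun 15.
+1 hour 55 minutes → arrive 12:27 UTC on Jun 15.
Flight 2 in UTC: 02:22 − 6:30 = 19:52 on Jun 15.
+15 hours → arrive 10:52 UTC on Jun 16.
Flight 1 lands earlier by 22 hours 25 minutes.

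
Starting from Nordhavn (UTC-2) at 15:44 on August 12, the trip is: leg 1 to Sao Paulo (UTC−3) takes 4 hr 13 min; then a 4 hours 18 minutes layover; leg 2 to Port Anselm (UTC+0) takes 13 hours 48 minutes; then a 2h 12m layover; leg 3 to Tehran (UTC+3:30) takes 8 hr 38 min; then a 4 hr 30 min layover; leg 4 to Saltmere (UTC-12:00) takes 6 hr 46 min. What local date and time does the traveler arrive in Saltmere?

Convert departure to UTC: 15:44 + 2:00 = 17:44 UTC on Aug 12.
Add 4 hours 13 minutes leg 1 → 21:57 UTC.
Add 4 hours 18 minutes layover in Sao Paulo → 02:15 UTC (Aug 13).
Add 13 hours and 48 minutes leg 2 → 16:03 UTC.
Add 2 hours and 12 minutes layover in Port Anselm → 18:15 UTC.
Add 8 hours 38 minutes leg 3 → 02:53 UTC (Aug 14).
Add 4 hours 30 minutes layover in Tehran → 07:23 UTC.
Add 6 hours 46 minutes leg 4 → 14:09 UTC.
Saltmere is UTC−12:00, so local arrival = 14:09 − 12:00 = 02:09 on Aug 14.

02:09 on August 14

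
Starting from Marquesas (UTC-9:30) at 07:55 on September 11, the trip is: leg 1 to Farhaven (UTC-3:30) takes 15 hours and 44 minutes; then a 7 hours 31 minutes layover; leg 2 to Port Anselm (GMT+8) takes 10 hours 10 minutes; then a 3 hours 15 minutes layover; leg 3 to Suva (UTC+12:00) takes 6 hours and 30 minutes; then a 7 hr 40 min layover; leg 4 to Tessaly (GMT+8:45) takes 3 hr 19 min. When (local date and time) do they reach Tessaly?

08:19 on September 14

Convert departure to UTC: 07:55 + 9:30 = 17:25 UTC on Sep 11.
Add 15 hours and 44 minutes leg 1 → 09:09 UTC (Sep 12).
Add 7 hours 31 minutes layover in Farhaven → 16:40 UTC.
Add 10 hours 10 minutes leg 2 → 02:50 UTC (Sep 13).
Add 3 hours 15 minutes layover in Port Anselm → 06:05 UTC.
Add 6 hours and 30 minutes leg 3 → 12:35 UTC.
Add 7 hours and 40 minutes layover in Suva → 20:15 UTC.
Add 3 hours and 19 minutes leg 4 → 23:34 UTC.
Tessaly is UTC+8:45, so local arrival = 23:34 + 8:45 = 08:19 on Sep 14.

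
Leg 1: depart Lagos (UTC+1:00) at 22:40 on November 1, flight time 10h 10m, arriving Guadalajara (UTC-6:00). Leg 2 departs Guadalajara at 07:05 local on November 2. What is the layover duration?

5 hours 15 minutes

Convert departure to UTC: 22:40 − 1:00 = 21:40 UTC on Nov 1.
Add 10 hours and 10 minutes flight time → 07:50 UTC (Nov 2).
Guadalajara is UTC−6:00, so local arrival = 07:50 − 6:00 = 01:50 on Nov 2.
Layover = 07:05 − 01:50 = 5 hours 15 minutes.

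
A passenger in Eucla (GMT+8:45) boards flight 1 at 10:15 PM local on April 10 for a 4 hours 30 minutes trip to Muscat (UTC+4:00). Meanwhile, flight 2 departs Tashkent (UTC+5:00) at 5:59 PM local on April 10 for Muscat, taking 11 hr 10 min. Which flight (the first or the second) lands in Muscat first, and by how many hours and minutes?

the first, by 6 hours 9 minutes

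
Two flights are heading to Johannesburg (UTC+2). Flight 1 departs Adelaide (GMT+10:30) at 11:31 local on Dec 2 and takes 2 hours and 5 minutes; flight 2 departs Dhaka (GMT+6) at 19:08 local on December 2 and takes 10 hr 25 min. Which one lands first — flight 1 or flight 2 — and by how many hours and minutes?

Flight 1 in UTC: 11:31 − 10:30 = 01:01 on Dec 2.
+2 hours and 5 minutes → arrive 03:06 UTC on Dec 2.
Flight 2 in UTC: 19:08 − 6:00 = 13:08 on Dec 2.
+10 hours and 25 minutes → arrive 23:33 UTC on Dec 2.
Flight 1 lands earlier by 20 hours 27 minutes.

the first, by 20 hours 27 minutes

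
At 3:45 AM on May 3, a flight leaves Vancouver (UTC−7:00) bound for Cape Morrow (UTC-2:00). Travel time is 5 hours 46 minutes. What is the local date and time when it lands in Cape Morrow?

2:31 PM on May 3

Convert departure to UTC: 3:45 AM + 7:00 = 10:45 AM UTC on May 3.
Add 5 hours 46 minutes travel time → 4:31 PM UTC.
Cape Morrow is UTC−2:00, so local arrival = 4:31 PM − 2:00 = 2:31 PM on May 3.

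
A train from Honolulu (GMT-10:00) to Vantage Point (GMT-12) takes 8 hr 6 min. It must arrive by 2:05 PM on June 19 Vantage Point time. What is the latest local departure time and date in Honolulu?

7:59 AM on June 19

Target arrival in UTC: 2:05 PM + 12:00 = 2:05 AM on Jun 20.
Subtract 8 hours and 6 minutes → departure 5:59 PM UTC on Jun 19.
Honolulu is UTC−10:00: 5:59 PM − 10:00 = 7:59 AM on Jun 19.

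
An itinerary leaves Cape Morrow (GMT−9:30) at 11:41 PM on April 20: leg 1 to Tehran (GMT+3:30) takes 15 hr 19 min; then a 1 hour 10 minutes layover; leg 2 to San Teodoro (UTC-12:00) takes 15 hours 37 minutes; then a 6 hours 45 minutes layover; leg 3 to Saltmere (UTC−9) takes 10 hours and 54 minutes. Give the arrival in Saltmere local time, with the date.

Convert departure to UTC: 11:41 PM + 9:30 = 9:11 AM UTC on Apr 21.
Add 15 hours and 19 minutes leg 1 → 12:30 AM UTC (Apr 22).
Add 1 hour 10 minutes layover in Tehran → 1:40 AM UTC.
Add 15 hours and 37 minutes leg 2 → 5:17 PM UTC.
Add 6 hours and 45 minutes layover in San Teodoro → 12:02 AM UTC (Apr 23).
Add 10 hours and 54 minutes leg 3 → 10:56 AM UTC.
Saltmere is UTC−9:00, so local arrival = 10:56 AM − 9:00 = 1:56 AM on Apr 23.

1:56 AM on Apr 23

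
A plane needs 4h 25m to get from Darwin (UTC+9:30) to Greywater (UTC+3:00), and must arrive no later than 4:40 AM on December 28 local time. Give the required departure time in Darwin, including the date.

6:45 AM on Dec 28

Target arrival in UTC: 4:40 AM − 3:00 = 1:40 AM on Dec 28.
Subtract 4 hours 25 minutes → departure 9:15 PM UTC on Dec 27.
Darwin is UTC+9:30: 9:15 PM + 9:30 = 6:45 AM on Dec 28.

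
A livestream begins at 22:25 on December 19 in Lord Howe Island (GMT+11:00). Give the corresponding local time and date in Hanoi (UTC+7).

18:25 on December 19

Hanoi is 4:00 behind Lord Howe Island.
Shift by the zone difference: 22:25 − 4:00 = 18:25 on Dec 19 in Hanoi.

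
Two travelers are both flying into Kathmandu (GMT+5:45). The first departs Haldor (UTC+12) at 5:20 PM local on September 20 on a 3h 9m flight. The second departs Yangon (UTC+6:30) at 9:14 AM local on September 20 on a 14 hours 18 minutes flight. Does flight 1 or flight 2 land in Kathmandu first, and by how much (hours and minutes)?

Flight 1 in UTC: 5:20 PM − 12:00 = 5:20 AM on Sep 20.
+3 hours and 9 minutes → arrive 8:29 AM UTC on Sep 20.
Flight 2 in UTC: 9:14 AM − 6:30 = 2:44 AM on Sep 20.
+14 hours 18 minutes → arrive 5:02 PM UTC on Sep 20.
Flight 1 lands earlier by 8 hours 33 minutes.

the first, by 8 hours 33 minutes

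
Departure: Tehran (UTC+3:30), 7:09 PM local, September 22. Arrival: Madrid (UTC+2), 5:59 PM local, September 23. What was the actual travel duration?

24 hours 20 minutes

Departure in UTC: 7:09 PM − 3:30 = 3:39 PM on Sep 22.
Arrival in UTC: 5:59 PM − 2:00 = 3:59 PM on Sep 23.
Elapsed = 3:59 PM − 3:39 PM (+1 day) = 24 hours 20 minutes.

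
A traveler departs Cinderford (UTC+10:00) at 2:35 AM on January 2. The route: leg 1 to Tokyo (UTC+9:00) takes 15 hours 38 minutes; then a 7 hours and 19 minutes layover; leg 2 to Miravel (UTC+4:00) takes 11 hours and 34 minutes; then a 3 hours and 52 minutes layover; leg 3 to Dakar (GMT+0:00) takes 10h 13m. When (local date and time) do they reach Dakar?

5:11 PM on Jan 3

Convert departure to UTC: 2:35 AM − 10:00 = 4:35 PM UTC on Jan 1.
Add 15 hours and 38 minutes leg 1 → 8:13 AM UTC (Jan 2).
Add 7 hours 19 minutes layover in Tokyo → 3:32 PM UTC.
Add 11 hours 34 minutes leg 2 → 3:06 AM UTC (Jan 3).
Add 3 hours and 52 minutes layover in Miravel → 6:58 AM UTC.
Add 10 hours and 13 minutes leg 3 → 5:11 PM UTC.
Dakar is UTC+0, so local arrival is the same: 5:11 PM on Jan 3.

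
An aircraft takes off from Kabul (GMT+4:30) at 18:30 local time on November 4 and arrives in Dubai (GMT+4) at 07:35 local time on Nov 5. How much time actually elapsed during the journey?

13 hours 35 minutes

Departure in UTC: 18:30 − 4:30 = 14:00 on Nov 4.
Arrival in UTC: 07:35 − 4:00 = 03:35 on Nov 5.
Elapsed = 03:35 − 14:00 (+1 day) = 13 hours 35 minutes.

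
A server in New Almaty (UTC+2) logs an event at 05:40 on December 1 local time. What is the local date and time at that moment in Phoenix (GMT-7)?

20:40 on November 30

Phoenix is 9:00 behind New Almaty.
Shift by the zone difference: 05:40 − 9:00 = 20:40 on Nov 30 in Phoenix.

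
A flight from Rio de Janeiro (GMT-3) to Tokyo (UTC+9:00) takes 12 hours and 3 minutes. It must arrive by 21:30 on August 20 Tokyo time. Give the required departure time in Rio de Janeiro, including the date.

Target arrival in UTC: 21:30 − 9:00 = 12:30 on Aug 20.
Subtract 12 hours 3 minutes → departure 00:27 UTC on Aug 20.
Rio de Janeiro is UTC−3:00: 00:27 − 3:00 = 21:27 on Aug 19.

21:27 on Aug 19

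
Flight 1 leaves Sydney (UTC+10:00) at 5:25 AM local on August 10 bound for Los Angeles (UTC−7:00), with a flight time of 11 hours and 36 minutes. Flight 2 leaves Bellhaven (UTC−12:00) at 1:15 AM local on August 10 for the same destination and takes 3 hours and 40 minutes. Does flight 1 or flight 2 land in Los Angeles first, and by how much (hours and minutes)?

the first, by 9 hours 54 minutes

Flight 1 in UTC: 5:25 AM − 10:00 = 7:25 PM on Aug 9.
+11 hours and 36 minutes → arrive 7:01 AM UTC on Aug 10.
Flight 2 in UTC: 1:15 AM + 12:00 = 1:15 PM on Aug 10.
+3 hours 40 minutes → arrive 4:55 PM UTC on Aug 10.
Flight 1 lands earlier by 9 hours 54 minutes.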